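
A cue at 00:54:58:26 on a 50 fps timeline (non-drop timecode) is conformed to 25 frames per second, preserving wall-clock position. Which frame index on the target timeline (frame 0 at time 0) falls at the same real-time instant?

frame 82463

Source frame index: (0×3600 + 54×60 + 58) × 50 + 26 = 164926.
Real time: 164926 / (50) = 82463/25 s.
Target frame: (82463/25) × (25) = 82463.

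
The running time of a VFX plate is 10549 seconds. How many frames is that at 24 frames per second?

253176 frames

Frames = 10549 × 24 = 253176.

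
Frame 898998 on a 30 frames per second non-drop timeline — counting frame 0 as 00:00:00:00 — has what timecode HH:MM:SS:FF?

898998 ÷ 30 = 29966 full seconds, remainder 18 frames.
29966 s = 8 h 19 min 26 s.
Timecode: 08:19:26:18.

08:19:26:18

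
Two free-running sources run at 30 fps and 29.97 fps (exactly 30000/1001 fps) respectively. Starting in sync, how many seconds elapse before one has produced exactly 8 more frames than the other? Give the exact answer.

The gap grows by |30000/1001 − 30| = 30/1001 frames per second.
Time for a 8-frame gap: 8 ÷ (30/1001) = 4004/15 s.

4004/15 seconds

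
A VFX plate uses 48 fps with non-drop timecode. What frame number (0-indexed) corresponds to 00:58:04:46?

Total seconds to the label: (0 × 3600 + 58 × 60 + 4) = 3484.
Frame index = 3484 × 48 + 46 = 167278.

167278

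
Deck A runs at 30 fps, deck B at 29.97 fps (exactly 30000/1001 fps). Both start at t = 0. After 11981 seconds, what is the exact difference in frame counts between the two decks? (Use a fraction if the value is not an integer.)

A emits 30 × 11981 = 359430 frames; B emits 30000/1001 × 11981 = 359430000/1001.
Difference = 359430/1001 frames (≈ 359.0709); B is behind A.

359430/1001 frames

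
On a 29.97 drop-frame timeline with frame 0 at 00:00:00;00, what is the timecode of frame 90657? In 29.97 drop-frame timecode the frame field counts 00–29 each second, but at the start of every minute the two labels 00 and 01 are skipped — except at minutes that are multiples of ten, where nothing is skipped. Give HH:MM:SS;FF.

Ten DF minutes hold 17982 frames, so frame 90657 lies in block 5 (frames 89910–107891) with 747 frames into that block.
The block's first minute is 1800 frames and the rest 1798 each; 747 frames reaches minute 0, so 5 × 18 + 0 × 2 = 90 labels have been skipped so far.
Adding those back, label number 90657 + 90 = 90747 at 30 labels/s is 3024 s + 27 f = 0 h 50 min 24 s frame 27, i.e. 00:50:24;27.

00:50:24;27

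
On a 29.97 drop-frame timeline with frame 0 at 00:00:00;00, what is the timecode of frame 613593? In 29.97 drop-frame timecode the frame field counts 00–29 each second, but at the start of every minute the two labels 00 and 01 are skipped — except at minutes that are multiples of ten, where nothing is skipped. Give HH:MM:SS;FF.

05:41:13;17

Ten DF minutes hold 17982 frames, so frame 613593 lies in block 34 (frames 611388–629369) with 2205 frames into that block.
The block's first minute is 1800 frames and the rest 1798 each; 2205 frames reaches minute 1, so 34 × 18 + 1 × 2 = 614 labels have been skipped so far.
Adding those back, label number 613593 + 614 = 614207 at 30 labels/s is 20473 s + 17 f = 5 h 41 min 13 s frame 17, i.e. 05:41:13;17.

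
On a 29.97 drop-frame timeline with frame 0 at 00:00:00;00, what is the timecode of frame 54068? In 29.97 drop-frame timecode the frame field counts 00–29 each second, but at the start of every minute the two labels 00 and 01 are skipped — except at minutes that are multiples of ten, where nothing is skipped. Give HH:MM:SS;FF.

00:30:04;02

Each 10-minute DF block holds 10 × 60 × 30 − 9 × 2 = 17982 frames. 54068 ÷ 17982 → 3 full blocks, remainder 122.
Within the partial block the first minute is 1800 frames and each further minute 1798, so 0 further minute boundaries passed. Total skipped labels = 18 × 3 + 2 × 0 = 54.
Non-drop label index = 54068 + 54 = 54122; at 30 labels/s that is 00:30:04:02, i.e. DF 00:30:04;02.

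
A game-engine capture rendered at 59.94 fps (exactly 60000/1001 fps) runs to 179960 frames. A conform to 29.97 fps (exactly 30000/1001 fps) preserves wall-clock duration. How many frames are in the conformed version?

Target frames = source frames × (target rate / source rate) = 179960 × (30000/1001)/(60000/1001) = 179960 × 1/2 = 89980.

89980 frames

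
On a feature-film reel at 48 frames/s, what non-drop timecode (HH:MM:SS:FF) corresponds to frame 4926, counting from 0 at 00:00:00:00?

00:01:42:30

4926 ÷ 48 = 102 full seconds, remainder 30 frames.
102 s = 0 h 1 min 42 s.
Timecode: 00:01:42:30.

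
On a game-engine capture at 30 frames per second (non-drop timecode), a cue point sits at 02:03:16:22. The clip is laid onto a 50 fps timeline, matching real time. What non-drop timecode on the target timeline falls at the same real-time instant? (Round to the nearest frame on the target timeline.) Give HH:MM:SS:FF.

02:03:16:37

Source frame index: (2×3600 + 3×60 + 16) × 30 + 22 = 221902.
Real time: 221902 / (30) = 110951/15 s.
Target frame: (110951/15) × (50) = 1109510/3 ≈ 369836.667 → 369837.
At 50 labels/s: frame 369837 → 02:03:16:37.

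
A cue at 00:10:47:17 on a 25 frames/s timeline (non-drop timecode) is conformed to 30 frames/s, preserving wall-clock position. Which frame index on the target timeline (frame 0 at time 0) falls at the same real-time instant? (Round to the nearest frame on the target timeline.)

Source frame index: (0×3600 + 10×60 + 47) × 25 + 17 = 16192.
Real time: 16192 / (25) = 16192/25 s.
Target frame: (16192/25) × (30) = 97152/5 ≈ 19430.400 → 19430.

frame 19430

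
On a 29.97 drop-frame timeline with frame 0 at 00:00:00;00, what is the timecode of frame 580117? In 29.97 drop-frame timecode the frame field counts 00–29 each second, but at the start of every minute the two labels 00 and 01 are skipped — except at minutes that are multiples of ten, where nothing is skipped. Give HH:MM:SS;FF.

Each 10-minute DF block holds 10 × 60 × 30 − 9 × 2 = 17982 frames. 580117 ÷ 17982 → 32 full blocks, remainder 4693.
Within the partial block the first minute is 1800 frames and each further minute 1798, so 2 further minute boundaries passed. Total skipped labels = 18 × 32 + 2 × 2 = 580.
Non-drop label index = 580117 + 580 = 580697; at 30 labels/s that is 05:22:36:17, i.e. DF 05:22:36;17.

05:22:36;17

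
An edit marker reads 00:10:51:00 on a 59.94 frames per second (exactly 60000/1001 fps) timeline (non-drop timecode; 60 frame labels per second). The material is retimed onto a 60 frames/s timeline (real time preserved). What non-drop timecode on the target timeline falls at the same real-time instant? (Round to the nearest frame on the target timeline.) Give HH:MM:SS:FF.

00:10:51:39

Source frame index: (0×3600 + 10×60 + 51) × 60 + 0 = 39060.
Real time: 39060 / (60000/1001) = 651651/1000 s.
Target frame: (651651/1000) × (60) = 1954953/50 ≈ 39099.060 → 39099.
At 60 labels/s: frame 39099 → 00:10:51:39.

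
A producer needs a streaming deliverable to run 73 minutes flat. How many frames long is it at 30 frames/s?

131400 frames

73 min = 4380 s.
Frames = 4380 × 30 = 131400.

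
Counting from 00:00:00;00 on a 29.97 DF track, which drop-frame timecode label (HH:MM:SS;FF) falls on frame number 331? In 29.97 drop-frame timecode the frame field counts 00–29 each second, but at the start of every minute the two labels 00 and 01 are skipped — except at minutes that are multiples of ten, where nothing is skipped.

Ten DF minutes hold 17982 frames, so frame 331 lies in block 0 (frames 0–17981) with 331 frames into that block.
The block's first minute is 1800 frames and the rest 1798 each; 331 frames reaches minute 0, so 0 × 18 + 0 × 2 = 0 labels have been skipped so far.
Adding those back, label number 331 + 0 = 331 at 30 labels/s is 11 s + 1 f = 0 h 0 min 11 s frame 1, i.e. 00:00:11;01.

00:00:11;01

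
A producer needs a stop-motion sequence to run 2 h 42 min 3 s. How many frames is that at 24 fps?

2 h 42 min 3 s = 9723 s.
Frames = 9723 × 24 = 233352.

233352 frames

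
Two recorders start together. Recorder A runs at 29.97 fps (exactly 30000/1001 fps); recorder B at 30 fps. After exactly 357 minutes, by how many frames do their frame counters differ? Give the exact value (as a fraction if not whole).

357 min = 21420 s.
A emits 30000/1001 × 21420 = 91800000/143 frames; B emits 30 × 21420 = 642600.
Difference = 91800/143 frames (≈ 641.9580); B is ahead of A.

91800/143 frames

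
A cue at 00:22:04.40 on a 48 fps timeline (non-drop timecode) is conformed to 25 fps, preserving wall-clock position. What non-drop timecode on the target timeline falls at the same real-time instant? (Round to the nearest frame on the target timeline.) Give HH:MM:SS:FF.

Source frame index: (0×3600 + 22×60 + 4) × 48 + 40 = 63592.
Real time: 63592 / (48) = 7949/6 s.
Target frame: (7949/6) × (25) = 198725/6 ≈ 33120.833 → 33121.
At 25 labels/s: frame 33121 → 00:22:04:21.

00:22:04:21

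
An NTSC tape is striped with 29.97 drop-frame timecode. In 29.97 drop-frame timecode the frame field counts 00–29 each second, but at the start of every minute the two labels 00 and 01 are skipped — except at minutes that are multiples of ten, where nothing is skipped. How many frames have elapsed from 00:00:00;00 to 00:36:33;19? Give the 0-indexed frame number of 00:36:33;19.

65743

Complete 10-minute blocks: 3, each 17982 frames → 53946.
Remaining 6 whole minutes in the current block: 1800 + 5 × 1798 = 10790 frames.
Within the current minute: 33 × 30 + 19 − 2 = 1007 (labels ;00/;01 skipped at this minute). Total = 53946 + 10790 + 1007 = 65743.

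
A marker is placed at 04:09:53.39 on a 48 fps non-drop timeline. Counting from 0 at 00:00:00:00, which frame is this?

frame 719703

Total seconds to the label: (4 × 3600 + 9 × 60 + 53) = 14993.
Frame index = 14993 × 48 + 39 = 719703.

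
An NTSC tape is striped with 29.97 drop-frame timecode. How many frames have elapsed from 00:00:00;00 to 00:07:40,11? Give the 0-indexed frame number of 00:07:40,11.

Complete 10-minute blocks: 0, each 17982 frames → 0.
Remaining 7 whole minutes in the current block: 1800 + 6 × 1798 = 12588 frames.
Within the current minute: 40 × 30 + 11 − 2 = 1209 (labels ;00/;01 skipped at this minute). Total = 0 + 12588 + 1209 = 13797.

13797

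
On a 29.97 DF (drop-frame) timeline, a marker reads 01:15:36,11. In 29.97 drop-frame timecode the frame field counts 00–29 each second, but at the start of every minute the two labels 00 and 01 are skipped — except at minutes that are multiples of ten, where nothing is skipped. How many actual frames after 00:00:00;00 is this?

135955

As if non-drop at 30 labels/s: (1 × 3600 + 15 × 60 + 36) × 30 + 11 = 136091.
Minute boundaries passed: 75; those not divisible by 10: 75 − 7 = 68; dropped labels = 2 × 68 = 136.
Actual frame index = 136091 − 136 = 135955.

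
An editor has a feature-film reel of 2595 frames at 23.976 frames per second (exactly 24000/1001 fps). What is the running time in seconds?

Running time = 2595 / (24000/1001) = 108.233125 s.

108.233125 seconds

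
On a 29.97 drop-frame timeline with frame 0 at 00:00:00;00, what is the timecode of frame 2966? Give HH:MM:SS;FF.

Each 10-minute DF block holds 10 × 60 × 30 − 9 × 2 = 17982 frames. 2966 ÷ 17982 → 0 full blocks, remainder 2966.
Within the partial block the first minute is 1800 frames and each further minute 1798, so 1 further minute boundary passed. Total skipped labels = 18 × 0 + 2 × 1 = 2.
Non-drop label index = 2966 + 2 = 2968; at 30 labels/s that is 00:01:38:28, i.e. DF 00:01:38;28.

00:01:38;28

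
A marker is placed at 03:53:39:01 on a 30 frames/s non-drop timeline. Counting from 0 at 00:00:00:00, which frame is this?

420571

Total seconds to the label: (3 × 3600 + 53 × 60 + 39) = 14019.
Frame index = 14019 × 30 + 1 = 420571.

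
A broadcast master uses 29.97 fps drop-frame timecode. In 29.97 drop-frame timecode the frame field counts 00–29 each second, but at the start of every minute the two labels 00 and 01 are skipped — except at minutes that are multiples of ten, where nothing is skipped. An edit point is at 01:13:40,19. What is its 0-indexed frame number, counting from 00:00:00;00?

132487

As if non-drop at 30 labels/s: (1 × 3600 + 13 × 60 + 40) × 30 + 19 = 132619.
Minute boundaries passed: 73; those not divisible by 10: 73 − 7 = 66; dropped labels = 2 × 66 = 132.
Actual frame index = 132619 − 132 = 132487.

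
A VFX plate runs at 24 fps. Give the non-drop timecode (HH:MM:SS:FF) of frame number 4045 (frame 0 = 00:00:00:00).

00:02:48:13

4045 ÷ 24 = 168 full seconds, remainder 13 frames.
168 s = 0 h 2 min 48 s.
Timecode: 00:02:48:13.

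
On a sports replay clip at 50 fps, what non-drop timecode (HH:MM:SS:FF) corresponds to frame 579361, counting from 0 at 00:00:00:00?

03:13:07:11

579361 ÷ 50 = 11587 full seconds, remainder 11 frames.
11587 s = 3 h 13 min 7 s.
Timecode: 03:13:07:11.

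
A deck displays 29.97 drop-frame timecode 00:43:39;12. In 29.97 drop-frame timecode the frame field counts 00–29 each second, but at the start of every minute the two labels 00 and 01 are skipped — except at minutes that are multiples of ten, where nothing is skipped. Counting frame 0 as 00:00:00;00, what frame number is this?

78504

Complete 10-minute blocks: 4, each 17982 frames → 71928.
Remaining 3 whole minutes in the current block: 1800 + 2 × 1798 = 5396 frames.
Within the current minute: 39 × 30 + 12 − 2 = 1180 (labels ;00/;01 skipped at this minute). Total = 71928 + 5396 + 1180 = 78504.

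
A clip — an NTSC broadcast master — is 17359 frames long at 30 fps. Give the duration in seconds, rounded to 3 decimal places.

578.633 seconds

Running time = 17359 × 1/30 = 17359/30 s ≈ 578.633 s.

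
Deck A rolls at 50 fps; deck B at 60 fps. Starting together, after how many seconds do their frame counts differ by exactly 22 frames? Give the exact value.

The gap grows by |60 − 50| = 10 frames per second.
Time for a 22-frame gap: 22 ÷ (10) = 2.2 s.

2.2 seconds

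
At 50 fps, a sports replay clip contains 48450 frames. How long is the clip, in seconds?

Running time = 48450 / (50) = 969 s.

969 seconds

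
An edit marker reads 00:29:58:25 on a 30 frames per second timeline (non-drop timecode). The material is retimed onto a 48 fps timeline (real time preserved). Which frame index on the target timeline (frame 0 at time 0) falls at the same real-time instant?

Source frame index: (0×3600 + 29×60 + 58) × 30 + 25 = 53965.
Real time: 53965 / (30) = 10793/6 s.
Target frame: (10793/6) × (48) = 86344.

frame 86344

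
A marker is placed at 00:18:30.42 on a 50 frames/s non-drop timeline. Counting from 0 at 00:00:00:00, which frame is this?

Total seconds to the label: (0 × 3600 + 18 × 60 + 30) = 1110.
Frame index = 1110 × 50 + 42 = 55542.

frame 55542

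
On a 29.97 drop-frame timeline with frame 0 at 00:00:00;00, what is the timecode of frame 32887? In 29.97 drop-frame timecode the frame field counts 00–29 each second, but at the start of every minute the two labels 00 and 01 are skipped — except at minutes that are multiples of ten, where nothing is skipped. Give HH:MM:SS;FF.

Ten DF minutes hold 17982 frames, so frame 32887 lies in block 1 (frames 17982–35963) with 14905 frames into that block.
The block's first minute is 1800 frames and the rest 1798 each; 14905 frames reaches minute 8, so 1 × 18 + 8 × 2 = 34 labels have been skipped so far.
Adding those back, label number 32887 + 34 = 32921 at 30 labels/s is 1097 s + 11 f = 0 h 18 min 17 s frame 11, i.e. 00:18:17;11.

00:18:17;11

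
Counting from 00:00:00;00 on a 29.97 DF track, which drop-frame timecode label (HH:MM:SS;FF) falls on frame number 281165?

Each 10-minute DF block holds 10 × 60 × 30 − 9 × 2 = 17982 frames. 281165 ÷ 17982 → 15 full blocks, remainder 11435.
Within the partial block the first minute is 1800 frames and each further minute 1798, so 6 further minute boundaries passed. Total skipped labels = 18 × 15 + 2 × 6 = 282.
Non-drop label index = 281165 + 282 = 281447; at 30 labels/s that is 02:36:21:17, i.e. DF 02:36:21;17.

02:36:21;17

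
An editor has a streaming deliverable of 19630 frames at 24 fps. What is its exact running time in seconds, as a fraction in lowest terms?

Running time = 19630 ÷ (24) = 19630 × 1/24 = 9815/12 s.

9815/12 seconds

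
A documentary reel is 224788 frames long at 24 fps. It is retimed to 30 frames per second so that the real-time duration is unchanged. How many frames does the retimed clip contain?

280985 frames

Target frames = source frames × (target rate / source rate) = 224788 × (30)/(24) = 224788 × 5/4 = 280985.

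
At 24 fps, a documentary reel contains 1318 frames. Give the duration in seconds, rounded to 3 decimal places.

Running time = 1318 × 1/24 = 659/12 s ≈ 54.917 s.

54.917 seconds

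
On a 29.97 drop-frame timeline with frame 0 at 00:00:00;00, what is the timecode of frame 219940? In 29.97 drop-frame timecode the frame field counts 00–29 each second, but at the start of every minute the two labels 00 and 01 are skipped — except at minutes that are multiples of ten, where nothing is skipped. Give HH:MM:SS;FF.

02:02:18;20

Each 10-minute DF block holds 10 × 60 × 30 − 9 × 2 = 17982 frames. 219940 ÷ 17982 → 12 full blocks, remainder 4156.
Within the partial block the first minute is 1800 frames and each further minute 1798, so 2 further minute boundaries passed. Total skipped labels = 18 × 12 + 2 × 2 = 220.
Non-drop label index = 219940 + 220 = 220160; at 30 labels/s that is 02:02:18:20, i.e. DF 02:02:18;20.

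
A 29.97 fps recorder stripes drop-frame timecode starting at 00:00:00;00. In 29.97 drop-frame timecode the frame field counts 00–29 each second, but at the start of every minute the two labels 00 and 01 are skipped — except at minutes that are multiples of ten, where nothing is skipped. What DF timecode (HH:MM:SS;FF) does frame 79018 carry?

00:43:56;16

Each 10-minute DF block holds 10 × 60 × 30 − 9 × 2 = 17982 frames. 79018 ÷ 17982 → 4 full blocks, remainder 7090.
Within the partial block the first minute is 1800 frames and each further minute 1798, so 3 further minute boundaries passed. Total skipped labels = 18 × 4 + 2 × 3 = 78.
Non-drop label index = 79018 + 78 = 79096; at 30 labels/s that is 00:43:56:16, i.e. DF 00:43:56;16.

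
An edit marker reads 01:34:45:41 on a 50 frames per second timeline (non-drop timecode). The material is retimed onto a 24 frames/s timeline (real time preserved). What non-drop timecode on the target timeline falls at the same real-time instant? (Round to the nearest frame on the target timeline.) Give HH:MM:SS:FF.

Source frame index: (1×3600 + 34×60 + 45) × 50 + 41 = 284291.
Real time: 284291 / (50) = 284291/50 s.
Target frame: (284291/50) × (24) = 3411492/25 ≈ 136459.680 → 136460.
At 24 labels/s: frame 136460 → 01:34:45:20.

01:34:45:20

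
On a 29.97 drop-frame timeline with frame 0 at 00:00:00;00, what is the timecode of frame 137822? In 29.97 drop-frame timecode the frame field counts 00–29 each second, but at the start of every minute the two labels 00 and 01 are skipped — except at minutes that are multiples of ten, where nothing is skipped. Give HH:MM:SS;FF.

Ten DF minutes hold 17982 frames, so frame 137822 lies in block 7 (frames 125874–143855) with 11948 frames into that block.
The block's first minute is 1800 frames and the rest 1798 each; 11948 frames reaches minute 6, so 7 × 18 + 6 × 2 = 138 labels have been skipped so far.
Adding those back, label number 137822 + 138 = 137960 at 30 labels/s is 4598 s + 20 f = 1 h 16 min 38 s frame 20, i.e. 01:16:38;20.

01:16:38;20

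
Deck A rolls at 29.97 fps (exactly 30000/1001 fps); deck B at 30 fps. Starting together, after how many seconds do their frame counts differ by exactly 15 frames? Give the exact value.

500.5 seconds

The gap grows by |30 − 30000/1001| = 30/1001 frames per second.
Time for a 15-frame gap: 15 ÷ (30/1001) = 500.5 s.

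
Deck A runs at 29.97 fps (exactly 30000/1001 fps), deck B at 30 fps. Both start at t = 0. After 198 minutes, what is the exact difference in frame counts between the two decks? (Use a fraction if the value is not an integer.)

32400/91 frames

198 min = 11880 s.
A emits 30000/1001 × 11880 = 32400000/91 frames; B emits 30 × 11880 = 356400.
Difference = 32400/91 frames (≈ 356.0440); B is ahead of A.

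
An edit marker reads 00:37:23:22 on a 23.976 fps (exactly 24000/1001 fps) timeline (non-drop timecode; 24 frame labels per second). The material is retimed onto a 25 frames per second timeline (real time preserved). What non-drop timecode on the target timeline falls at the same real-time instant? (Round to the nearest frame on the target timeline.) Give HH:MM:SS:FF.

Source frame index: (0×3600 + 37×60 + 23) × 24 + 22 = 53854.
Real time: 53854 / (24000/1001) = 26953927/12000 s.
Target frame: (26953927/12000) × (25) = 26953927/480 ≈ 56154.015 → 56154.
At 25 labels/s: frame 56154 → 00:37:26:04.

00:37:26:04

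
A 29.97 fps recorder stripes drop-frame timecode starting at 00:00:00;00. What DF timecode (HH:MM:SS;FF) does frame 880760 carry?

08:09:48;02

Each 10-minute DF block holds 10 × 60 × 30 − 9 × 2 = 17982 frames. 880760 ÷ 17982 → 48 full blocks, remainder 17624.
Within the partial block the first minute is 1800 frames and each further minute 1798, so 9 further minute boundaries passed. Total skipped labels = 18 × 48 + 2 × 9 = 882.
Non-drop label index = 880760 + 882 = 881642; at 30 labels/s that is 08:09:48:02, i.e. DF 08:09:48;02.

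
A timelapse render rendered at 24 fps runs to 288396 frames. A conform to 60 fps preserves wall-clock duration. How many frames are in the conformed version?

Target frames = source frames × (target rate / source rate) = 288396 × (60)/(24) = 288396 × 5/2 = 720990.

720990 frames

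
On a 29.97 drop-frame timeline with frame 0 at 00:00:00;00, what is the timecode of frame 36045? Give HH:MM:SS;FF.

00:20:02;21

Each 10-minute DF block holds 10 × 60 × 30 − 9 × 2 = 17982 frames. 36045 ÷ 17982 → 2 full blocks, remainder 81.
Within the partial block the first minute is 1800 frames and each further minute 1798, so 0 further minute boundaries passed. Total skipped labels = 18 × 2 + 2 × 0 = 36.
Non-drop label index = 36045 + 36 = 36081; at 30 labels/s that is 00:20:02:21, i.e. DF 00:20:02;21.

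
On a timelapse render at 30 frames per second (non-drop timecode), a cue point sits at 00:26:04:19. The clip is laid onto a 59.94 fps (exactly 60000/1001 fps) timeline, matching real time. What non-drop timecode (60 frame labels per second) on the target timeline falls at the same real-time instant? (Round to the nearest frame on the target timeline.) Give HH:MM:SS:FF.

00:26:03:04

Source frame index: (0×3600 + 26×60 + 4) × 30 + 19 = 46939.
Real time: 46939 / (30) = 46939/30 s.
Target frame: (46939/30) × (60000/1001) = 93878000/1001 ≈ 93784.216 → 93784.
At 60 labels/s: frame 93784 → 00:26:03:04.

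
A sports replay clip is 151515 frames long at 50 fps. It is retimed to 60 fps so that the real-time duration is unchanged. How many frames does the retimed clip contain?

Target frames = source frames × (target rate / source rate) = 151515 × (60)/(50) = 151515 × 6/5 = 181818.

181818 frames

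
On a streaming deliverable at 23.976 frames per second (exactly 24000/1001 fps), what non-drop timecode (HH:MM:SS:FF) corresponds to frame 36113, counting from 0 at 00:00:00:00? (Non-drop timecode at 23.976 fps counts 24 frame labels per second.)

36113 ÷ 24 = 1504 full seconds, remainder 17 frames.
1504 s = 0 h 25 min 4 s.
Timecode: 00:25:04:17.

00:25:04:17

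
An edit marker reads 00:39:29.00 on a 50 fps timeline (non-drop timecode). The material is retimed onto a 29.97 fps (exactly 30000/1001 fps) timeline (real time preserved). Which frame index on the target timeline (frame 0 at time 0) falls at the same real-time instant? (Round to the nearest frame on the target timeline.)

Source frame index: (0×3600 + 39×60 + 29) × 50 + 0 = 118450.
Real time: 118450 / (50) = 2369 s.
Target frame: (2369) × (30000/1001) = 71070000/1001 ≈ 70999.001 → 70999.

frame 70999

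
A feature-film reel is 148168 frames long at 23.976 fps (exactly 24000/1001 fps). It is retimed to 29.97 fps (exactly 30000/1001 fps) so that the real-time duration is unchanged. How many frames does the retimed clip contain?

Target frames = source frames × (target rate / source rate) = 148168 × (30000/1001)/(24000/1001) = 148168 × 5/4 = 185210.

185210 frames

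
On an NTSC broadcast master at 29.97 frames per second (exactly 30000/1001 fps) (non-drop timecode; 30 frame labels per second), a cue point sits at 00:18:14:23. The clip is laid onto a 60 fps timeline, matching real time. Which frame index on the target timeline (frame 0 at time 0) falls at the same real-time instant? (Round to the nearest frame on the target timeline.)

Source frame index: (0×3600 + 18×60 + 14) × 30 + 23 = 32843.
Real time: 32843 / (30000/1001) = 32875843/30000 s.
Target frame: (32875843/30000) × (60) = 32875843/500 ≈ 65751.686 → 65752.

frame 65752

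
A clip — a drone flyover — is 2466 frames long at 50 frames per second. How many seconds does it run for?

49.32 seconds

Running time = 2466 / (50) = 49.32 s.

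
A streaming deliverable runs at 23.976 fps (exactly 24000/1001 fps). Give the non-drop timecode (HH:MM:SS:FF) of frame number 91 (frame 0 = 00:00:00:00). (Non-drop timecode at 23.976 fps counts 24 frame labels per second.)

00:00:03:19

91 ÷ 24 = 3 full seconds, remainder 19 frames.
3 s = 0 h 0 min 3 s.
Timecode: 00:00:03:19.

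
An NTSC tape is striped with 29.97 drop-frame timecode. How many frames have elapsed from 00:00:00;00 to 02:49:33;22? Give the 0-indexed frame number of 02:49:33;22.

304906

Complete 10-minute blocks: 16, each 17982 frames → 287712.
Remaining 9 whole minutes in the current block: 1800 + 8 × 1798 = 16184 frames.
Within the current minute: 33 × 30 + 22 − 2 = 1010 (labels ;00/;01 skipped at this minute). Total = 287712 + 16184 + 1010 = 304906.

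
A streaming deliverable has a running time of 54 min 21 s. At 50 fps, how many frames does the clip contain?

54 min 21 s = 3261 s.
Frames = 3261 × 50 = 163050.

163050 frames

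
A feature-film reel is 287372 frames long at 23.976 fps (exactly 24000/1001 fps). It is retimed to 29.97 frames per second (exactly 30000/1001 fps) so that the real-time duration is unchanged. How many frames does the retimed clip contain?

359215 frames

Target frames = source frames × (target rate / source rate) = 287372 × (30000/1001)/(24000/1001) = 287372 × 5/4 = 359215.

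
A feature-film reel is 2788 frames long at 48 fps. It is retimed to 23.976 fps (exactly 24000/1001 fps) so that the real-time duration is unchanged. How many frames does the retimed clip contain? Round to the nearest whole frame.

Frames at target rate = 2788 × (24000/1001) / (48) = 1394000/1001 ≈ 1392.607.
Nearest whole frame: 1393.

1393 frames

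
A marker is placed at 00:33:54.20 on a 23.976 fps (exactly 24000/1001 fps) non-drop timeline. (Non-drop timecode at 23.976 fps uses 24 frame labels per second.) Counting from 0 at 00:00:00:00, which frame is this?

Total seconds to the label: (0 × 3600 + 33 × 60 + 54) = 2034.
Frame index = 2034 × 24 + 20 = 48836.

48836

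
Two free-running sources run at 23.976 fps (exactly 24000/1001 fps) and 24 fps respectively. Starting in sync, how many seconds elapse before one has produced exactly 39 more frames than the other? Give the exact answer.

1626.625 seconds

The gap grows by |24 − 24000/1001| = 24/1001 frames per second.
Time for a 39-frame gap: 39 ÷ (24/1001) = 1626.625 s.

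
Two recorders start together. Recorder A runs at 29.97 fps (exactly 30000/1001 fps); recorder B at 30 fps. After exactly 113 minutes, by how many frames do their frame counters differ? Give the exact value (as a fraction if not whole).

203400/1001 frames

113 min = 6780 s.
A emits 30000/1001 × 6780 = 203400000/1001 frames; B emits 30 × 6780 = 203400.
Difference = 203400/1001 frames (≈ 203.1968); B is ahead of A.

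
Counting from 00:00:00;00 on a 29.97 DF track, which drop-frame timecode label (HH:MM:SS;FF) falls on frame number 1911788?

17:43:10;02

Ten DF minutes hold 17982 frames, so frame 1911788 lies in block 106 (frames 1906092–1924073) with 5696 frames into that block.
The block's first minute is 1800 frames and the rest 1798 each; 5696 frames reaches minute 3, so 106 × 18 + 3 × 2 = 1914 labels have been skipped so far.
Adding those back, label number 1911788 + 1914 = 1913702 at 30 labels/s is 63790 s + 2 f = 17 h 43 min 10 s frame 2, i.e. 17:43:10;02.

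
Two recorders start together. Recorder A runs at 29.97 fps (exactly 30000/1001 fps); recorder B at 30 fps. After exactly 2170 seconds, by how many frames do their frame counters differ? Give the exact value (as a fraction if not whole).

A emits 30000/1001 × 2170 = 9300000/143 frames; B emits 30 × 2170 = 65100.
Difference = 9300/143 frames (≈ 65.0350); B is ahead of A.

9300/143 frames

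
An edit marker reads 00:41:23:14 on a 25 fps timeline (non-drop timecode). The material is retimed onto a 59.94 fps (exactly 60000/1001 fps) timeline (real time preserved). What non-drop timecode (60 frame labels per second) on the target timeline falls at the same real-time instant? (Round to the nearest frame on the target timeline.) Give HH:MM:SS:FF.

Source frame index: (0×3600 + 41×60 + 23) × 25 + 14 = 62089.
Real time: 62089 / (25) = 62089/25 s.
Target frame: (62089/25) × (60000/1001) = 149013600/1001 ≈ 148864.735 → 148865.
At 60 labels/s: frame 148865 → 00:41:21:05.

00:41:21:05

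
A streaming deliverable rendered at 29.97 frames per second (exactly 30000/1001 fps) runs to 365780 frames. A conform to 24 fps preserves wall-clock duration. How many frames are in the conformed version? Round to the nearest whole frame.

Frames at target rate = 365780 × (24) / (30000/1001) = 36614578/125 ≈ 292916.624.
Nearest whole frame: 292917.

292917 frames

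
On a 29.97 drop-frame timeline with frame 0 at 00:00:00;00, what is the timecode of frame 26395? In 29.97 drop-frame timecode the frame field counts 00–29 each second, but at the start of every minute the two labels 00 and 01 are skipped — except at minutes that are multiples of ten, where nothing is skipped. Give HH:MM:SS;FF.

Ten DF minutes hold 17982 frames, so frame 26395 lies in block 1 (frames 17982–35963) with 8413 frames into that block.
The block's first minute is 1800 frames and the rest 1798 each; 8413 frames reaches minute 4, so 1 × 18 + 4 × 2 = 26 labels have been skipped so far.
Adding those back, label number 26395 + 26 = 26421 at 30 labels/s is 880 s + 21 f = 0 h 14 min 40 s frame 21, i.e. 00:14:40;21.

00:14:40;21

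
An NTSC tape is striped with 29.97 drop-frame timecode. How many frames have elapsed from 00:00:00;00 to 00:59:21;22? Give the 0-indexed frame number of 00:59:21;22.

106744

Complete 10-minute blocks: 5, each 17982 frames → 89910.
Remaining 9 whole minutes in the current block: 1800 + 8 × 1798 = 16184 frames.
Within the current minute: 21 × 30 + 22 − 2 = 650 (labels ;00/;01 skipped at this minute). Total = 89910 + 16184 + 650 = 106744.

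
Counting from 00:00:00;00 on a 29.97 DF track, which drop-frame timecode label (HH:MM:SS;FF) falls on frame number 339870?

Ten DF minutes hold 17982 frames, so frame 339870 lies in block 18 (frames 323676–341657) with 16194 frames into that block.
The block's first minute is 1800 frames and the rest 1798 each; 16194 frames reaches minute 9, so 18 × 18 + 9 × 2 = 342 labels have been skipped so far.
Adding those back, label number 339870 + 342 = 340212 at 30 labels/s is 11340 s + 12 f = 3 h 9 min 0 s frame 12, i.e. 03:09:00;12.

03:09:00;12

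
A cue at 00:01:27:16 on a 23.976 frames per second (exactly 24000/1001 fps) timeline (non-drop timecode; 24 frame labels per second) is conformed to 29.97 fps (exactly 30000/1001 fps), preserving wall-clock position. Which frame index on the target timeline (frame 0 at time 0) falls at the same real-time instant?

frame 2630

Source frame index: (0×3600 + 1×60 + 27) × 24 + 16 = 2104.
Real time: 2104 / (24000/1001) = 263263/3000 s.
Target frame: (263263/3000) × (30000/1001) = 2630.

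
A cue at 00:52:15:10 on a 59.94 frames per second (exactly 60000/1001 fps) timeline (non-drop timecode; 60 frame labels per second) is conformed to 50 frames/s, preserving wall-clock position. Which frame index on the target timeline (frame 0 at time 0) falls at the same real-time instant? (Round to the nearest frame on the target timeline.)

frame 156915

Source frame index: (0×3600 + 52×60 + 15) × 60 + 10 = 188110.
Real time: 188110 / (60000/1001) = 18829811/6000 s.
Target frame: (18829811/6000) × (50) = 18829811/120 ≈ 156915.092 → 156915.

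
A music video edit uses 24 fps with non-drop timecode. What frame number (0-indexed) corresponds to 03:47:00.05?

Total seconds to the label: (3 × 3600 + 47 × 60 + 0) = 13620.
Frame index = 13620 × 24 + 5 = 326885.

frame 326885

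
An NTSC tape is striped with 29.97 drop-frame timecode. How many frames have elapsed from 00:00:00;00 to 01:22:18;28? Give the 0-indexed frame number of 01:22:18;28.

148020

As if non-drop at 30 labels/s: (1 × 3600 + 22 × 60 + 18) × 30 + 28 = 148168.
Minute boundaries passed: 82; those not divisible by 10: 82 − 8 = 74; dropped labels = 2 × 74 = 148.
Actual frame index = 148168 − 148 = 148020.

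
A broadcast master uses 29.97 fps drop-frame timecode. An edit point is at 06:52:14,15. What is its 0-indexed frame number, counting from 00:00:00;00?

741293

As if non-drop at 30 labels/s: (6 × 3600 + 52 × 60 + 14) × 30 + 15 = 742035.
Minute boundaries passed: 412; those not divisible by 10: 412 − 41 = 371; dropped labels = 2 × 371 = 742.
Actual frame index = 742035 − 742 = 741293.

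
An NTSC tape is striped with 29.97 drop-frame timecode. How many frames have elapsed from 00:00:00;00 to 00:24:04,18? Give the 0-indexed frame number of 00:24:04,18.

43294

As if non-drop at 30 labels/s: (0 × 3600 + 24 × 60 + 4) × 30 + 18 = 43338.
Minute boundaries passed: 24; those not divisible by 10: 24 − 2 = 22; dropped labels = 2 × 22 = 44.
Actual frame index = 43338 − 44 = 43294.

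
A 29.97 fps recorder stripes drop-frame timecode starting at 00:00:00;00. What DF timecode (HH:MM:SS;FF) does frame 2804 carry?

Ten DF minutes hold 17982 frames, so frame 2804 lies in block 0 (frames 0–17981) with 2804 frames into that block.
The block's first minute is 1800 frames and the rest 1798 each; 2804 frames reaches minute 1, so 0 × 18 + 1 × 2 = 2 labels have been skipped so far.
Adding those back, label number 2804 + 2 = 2806 at 30 labels/s is 93 s + 16 f = 0 h 1 min 33 s frame 16, i.e. 00:01:33;16.

00:01:33;16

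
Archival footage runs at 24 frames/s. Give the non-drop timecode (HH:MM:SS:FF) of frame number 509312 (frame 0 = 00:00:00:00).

509312 ÷ 24 = 21221 full seconds, remainder 8 frames.
21221 s = 5 h 53 min 41 s.
Timecode: 05:53:41:08.

05:53:41:08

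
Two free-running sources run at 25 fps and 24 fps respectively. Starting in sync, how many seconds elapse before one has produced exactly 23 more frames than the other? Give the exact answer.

23 seconds

The gap grows by |24 − 25| = 1 frame per second.
Time for a 23-frame gap: 23 ÷ (1) = 23 s.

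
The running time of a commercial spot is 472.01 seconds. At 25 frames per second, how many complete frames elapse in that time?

Frames = 472.01 × 25 = 47201/4 ≈ 11800.2500.
Complete frames: 11800.

11800 frames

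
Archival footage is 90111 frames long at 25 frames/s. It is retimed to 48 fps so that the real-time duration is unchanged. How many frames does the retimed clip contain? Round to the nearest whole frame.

173013 frames

Frames at target rate = 90111 × (48) / (25) = 4325328/25 ≈ 173013.120.
Nearest whole frame: 173013.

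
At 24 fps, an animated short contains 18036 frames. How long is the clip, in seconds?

Running time = 18036 / (24) = 751.5 s.

751.5 seconds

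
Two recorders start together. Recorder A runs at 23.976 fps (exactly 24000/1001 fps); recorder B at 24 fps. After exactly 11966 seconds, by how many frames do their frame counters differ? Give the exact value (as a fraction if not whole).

287184/1001 frames

A emits 24000/1001 × 11966 = 287184000/1001 frames; B emits 24 × 11966 = 287184.
Difference = 287184/1001 frames (≈ 286.8971); B is ahead of A.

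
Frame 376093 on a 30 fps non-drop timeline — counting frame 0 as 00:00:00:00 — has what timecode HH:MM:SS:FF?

376093 ÷ 30 = 12536 full seconds, remainder 13 frames.
12536 s = 3 h 28 min 56 s.
Timecode: 03:28:56:13.

03:28:56:13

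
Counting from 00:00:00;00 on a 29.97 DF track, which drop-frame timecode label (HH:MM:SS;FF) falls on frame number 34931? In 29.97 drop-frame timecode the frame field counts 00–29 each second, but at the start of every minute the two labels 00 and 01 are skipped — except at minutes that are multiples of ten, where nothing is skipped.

Each 10-minute DF block holds 10 × 60 × 30 − 9 × 2 = 17982 frames. 34931 ÷ 17982 → 1 full block, remainder 16949.
Within the partial block the first minute is 1800 frames and each further minute 1798, so 9 further minute boundaries passed. Total skipped labels = 18 × 1 + 2 × 9 = 36.
Non-drop label index = 34931 + 36 = 34967; at 30 labels/s that is 00:19:25:17, i.e. DF 00:19:25;17.

00:19:25;17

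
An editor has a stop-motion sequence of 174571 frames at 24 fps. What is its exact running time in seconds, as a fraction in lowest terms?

Running time = 174571 ÷ (24) = 174571 × 1/24 = 174571/24 s.

174571/24 seconds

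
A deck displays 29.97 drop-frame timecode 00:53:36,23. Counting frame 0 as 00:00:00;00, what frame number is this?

96407

Complete 10-minute blocks: 5, each 17982 frames → 89910.
Remaining 3 whole minutes in the current block: 1800 + 2 × 1798 = 5396 frames.
Within the current minute: 36 × 30 + 23 − 2 = 1101 (labels ;00/;01 skipped at this minute). Total = 89910 + 5396 + 1101 = 96407.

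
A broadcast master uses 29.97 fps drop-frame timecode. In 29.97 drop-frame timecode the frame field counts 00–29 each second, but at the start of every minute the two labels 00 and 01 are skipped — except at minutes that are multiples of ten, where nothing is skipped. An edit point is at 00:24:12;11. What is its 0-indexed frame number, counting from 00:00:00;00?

43527

As if non-drop at 30 labels/s: (0 × 3600 + 24 × 60 + 12) × 30 + 11 = 43571.
Minute boundaries passed: 24; those not divisible by 10: 24 − 2 = 22; dropped labels = 2 × 22 = 44.
Actual frame index = 43571 − 44 = 43527.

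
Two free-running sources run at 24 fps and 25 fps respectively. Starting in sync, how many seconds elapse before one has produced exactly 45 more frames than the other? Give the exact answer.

The gap grows by |25 − 24| = 1 frame per second.
Time for a 45-frame gap: 45 ÷ (1) = 45 s.

45 seconds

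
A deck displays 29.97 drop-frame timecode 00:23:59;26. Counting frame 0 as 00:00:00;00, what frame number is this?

As if non-drop at 30 labels/s: (0 × 3600 + 23 × 60 + 59) × 30 + 26 = 43196.
Minute boundaries passed: 23; those not divisible by 10: 23 − 2 = 21; dropped labels = 2 × 21 = 42.
Actual frame index = 43196 − 42 = 43154.

43154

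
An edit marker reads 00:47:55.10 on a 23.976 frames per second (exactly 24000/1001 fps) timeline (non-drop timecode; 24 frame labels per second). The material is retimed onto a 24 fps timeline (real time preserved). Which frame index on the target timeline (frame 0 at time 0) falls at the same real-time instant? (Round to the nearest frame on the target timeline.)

frame 69079

Source frame index: (0×3600 + 47×60 + 55) × 24 + 10 = 69010.
Real time: 69010 / (24000/1001) = 6907901/2400 s.
Target frame: (6907901/2400) × (24) = 6907901/100 ≈ 69079.010 → 69079.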